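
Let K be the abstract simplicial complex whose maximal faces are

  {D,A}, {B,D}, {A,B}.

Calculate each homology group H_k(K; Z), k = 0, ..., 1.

K has 3 vertices, 3 edges.
rank ∂_0 = 0, rank ∂_1 = 2 ⇒ b_0 = 3 − 0 − 2 = 1; all invariant factors of ∂_1 are 1 so no torsion. So H_0 = Z.
rank ∂_1 = 2, rank ∂_2 = 0 ⇒ b_1 = 3 − 2 − 0 = 1. So H_1 = Z.

H_0 ≅ Z,  H_1 ≅ Z.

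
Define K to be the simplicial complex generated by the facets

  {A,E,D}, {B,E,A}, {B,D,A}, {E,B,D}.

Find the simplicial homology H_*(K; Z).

H_0 = Z,  H_1 = 0,  H_2 = Z.

K has 4 vertices, 6 edges, 4 triangles.
rank ∂_0 = 0, rank ∂_1 = 3 ⇒ b_0 = 4 − 0 − 3 = 1; all invariant factors of ∂_1 are 1 so no torsion. So H_0 = Z.
rank ∂_1 = 3, rank ∂_2 = 3 ⇒ b_1 = 6 − 3 − 3 = 0; all invariant factors of ∂_2 are 1 so no torsion. So H_1 = 0.
rank ∂_2 = 3, rank ∂_3 = 0 ⇒ b_2 = 4 − 3 − 0 = 1. So H_2 = Z.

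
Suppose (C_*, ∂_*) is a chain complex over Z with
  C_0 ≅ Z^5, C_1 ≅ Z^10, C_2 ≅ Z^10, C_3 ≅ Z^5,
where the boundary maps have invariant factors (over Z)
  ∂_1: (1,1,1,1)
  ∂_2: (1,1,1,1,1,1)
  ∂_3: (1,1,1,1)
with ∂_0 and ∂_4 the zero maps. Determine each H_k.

H_0 = Z,  H_1 = 0,  H_2 = 0,  H_3 = Z.

H_0: b_0 = 5 − 0 − 4 = 1; torsion from ∂_1 factors > 1: none. So H_0 = Z.
H_1: b_1 = 10 − 4 − 6 = 0; torsion from ∂_2 factors > 1: none. So H_1 = 0.
H_2: b_2 = 10 − 6 − 4 = 0; torsion from ∂_3 factors > 1: none. So H_2 = 0.
H_3: b_3 = 5 − 4 − 0 = 1; torsion from ∂_4 factors > 1: none. So H_3 = Z.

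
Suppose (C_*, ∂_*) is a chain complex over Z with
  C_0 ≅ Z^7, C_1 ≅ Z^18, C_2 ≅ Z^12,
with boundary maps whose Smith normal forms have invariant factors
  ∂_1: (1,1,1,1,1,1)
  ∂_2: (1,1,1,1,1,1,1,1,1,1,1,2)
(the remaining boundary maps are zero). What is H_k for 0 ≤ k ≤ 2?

H_0: b_0 = 7 − 0 − 6 = 1; torsion from ∂_1 factors > 1: none. So H_0 ≅ Z.
H_1: b_1 = 18 − 6 − 12 = 0; torsion from ∂_2 factors > 1: [2]. So H_1 ≅ Z/2.
H_2: b_2 = 12 − 12 − 0 = 0; torsion from ∂_3 factors > 1: none. So H_2 ≅ 0.

H_0 ≅ Z,  H_1 ≅ Z/2,  H_2 = 0.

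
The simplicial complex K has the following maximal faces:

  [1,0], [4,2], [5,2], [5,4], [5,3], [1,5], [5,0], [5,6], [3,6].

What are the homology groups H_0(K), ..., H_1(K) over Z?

Order the vertices as 0 < 1 < 2 < 3 < 4 < 5 < 6. Listing each simplex with vertices in this order, K has dimension 1 with simplices:

  0-simplices (7): [0], [1], [2], [3], [4], [5], [6]
  1-simplices (9): [0,1], [0,5], [1,5], [2,4], [2,5], [3,5], [3,6], [4,5], [5,6]

giving chain groups C_0 ≅ Z^7, C_1 ≅ Z^9.

Boundary ∂_1: C_1 → C_0 is given by ∂[p,q] = [q] − [p]. For instance
  ∂[0,1] = [1] − [0].
The 7×9 boundary matrix has rank 6 and Smith normal form diag(1,1,1,1,1,1).

From H_k ≅ ker(∂_k) / im(∂_{k+1}) we obtain:

  H_0: rank C_0 − rank ∂_1 = 7 − 6 = 1, and the invariant factors of ∂_1 are all 1, so H_0 ≅ Z.
  H_1: rank ker ∂_1 − rank ∂_2 = (9 − 6) − 0 = 3, and there is no ∂_2, so H_1 ≅ Z^3.

As a check, the Euler characteristic is 7 − 9 = -2, which agrees with 1 − 3 = -2.
(K is a triangulation of a wedge of 3 circles.)

H_0 = Z,  H_1 = Z^3.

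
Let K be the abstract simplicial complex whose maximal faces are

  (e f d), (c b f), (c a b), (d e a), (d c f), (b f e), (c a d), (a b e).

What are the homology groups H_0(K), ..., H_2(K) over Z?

H_0 ≅ Z,  H_1 = 0,  H_2 ≅ Z.

K has 6 vertices, 12 edges, 8 triangles.
rank ∂_0 = 0, rank ∂_1 = 5 ⇒ b_0 = 6 − 0 − 5 = 1; all invariant factors of ∂_1 are 1 so no torsion. So H_0 ≅ Z.
rank ∂_1 = 5, rank ∂_2 = 7 ⇒ b_1 = 12 − 5 − 7 = 0; all invariant factors of ∂_2 are 1 so no torsion. So H_1 ≅ 0.
rank ∂_2 = 7, rank ∂_3 = 0 ⇒ b_2 = 8 − 7 − 0 = 1. So H_2 ≅ Z.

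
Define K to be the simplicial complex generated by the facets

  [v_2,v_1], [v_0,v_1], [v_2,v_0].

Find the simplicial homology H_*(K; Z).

H_0 ≅ Z,  H_1 ≅ Z.

We work with the vertex ordering v_0 < v_1 < v_2. The simplices of K, each written with vertices in increasing order, are:

  0-simplices (3): [v_0], [v_1], [v_2]
  1-simplices (3): [v_0,v_1], [v_0,v_2], [v_1,v_2]

giving chain groups C_0 ≅ Z^3, C_1 ≅ Z^3.

The boundary map ∂_1: C_1 → C_0 is given by ∂[p,q] = [q] − [p].
As a 3×3 matrix over Z this has rank 2, with invariant factors (1,1).

Computing H_k = (kernel of ∂_k) / (image of ∂_{k+1}):

  H_0: rank C_0 − rank ∂_1 = 3 − 2 = 1, and the invariant factors of ∂_1 are all 1, so H_0 ≅ Z.
  H_1: rank ker ∂_1 − rank ∂_2 = (3 − 2) − 0 = 1, and there is no ∂_2, so H_1 ≅ Z.

(K is a triangulation of the circle S^1.)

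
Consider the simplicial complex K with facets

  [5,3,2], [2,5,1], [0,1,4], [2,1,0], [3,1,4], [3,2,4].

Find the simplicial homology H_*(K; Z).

H_0 ≅ Z,  H_1 ≅ Z,  H_2 = 0.

Order the vertices as 0 < 1 < 2 < 3 < 4 < 5. Listing each simplex with vertices in this order, K has dimension 2 with simplices:

  0-simplices (6): [0], [1], [2], [3], [4], [5]
  1-simplices (12): [0,1], [0,2], [0,4], [1,2], [1,3], [1,4], [1,5], [2,3], [2,4], [2,5], [3,4], [3,5]
  2-simplices (6): [0,1,2], [0,1,4], [1,2,5], [1,3,4], [2,3,4], [2,3,5]

Hence C_0 ≅ Z^6, C_1 ≅ Z^12, C_2 ≅ Z^6.

∂_1: C_1 → C_0 maps an edge to its endpoints' difference, ∂[p,q] = q − p. For instance
  ∂[0,1] = [1] − [0].
The resulting 6×12 matrix has rank 5, and its Smith normal form has invariant factors (1,1,1,1,1).

The boundary map ∂_2: C_2 → C_1 acts by ∂[p,q,r] = [q,r] − [p,r] + [p,q]. For instance
  ∂[1,3,4] = [3,4] − [1,4] + [1,3],
  ∂[0,1,2] = [1,2] − [0,2] + [0,1].
The 12×6 boundary matrix has rank 6 and Smith normal form diag(1,1,1,1,1,1).

Computing H_k = (kernel of ∂_k) / (image of ∂_{k+1}):

  H_0: rank C_0 − rank ∂_1 = 6 − 5 = 1, and the invariant factors of ∂_1 are all 1, so H_0 ≅ Z.
  H_1: rank ker ∂_1 − rank ∂_2 = (12 − 5) − 6 = 1, and the invariant factors of ∂_2 are all 1, so H_1 ≅ Z.
  H_2: rank ker ∂_2 − rank ∂_3 = (6 − 6) − 0 = 0, and there is no ∂_3, so H_2 ≅ 0.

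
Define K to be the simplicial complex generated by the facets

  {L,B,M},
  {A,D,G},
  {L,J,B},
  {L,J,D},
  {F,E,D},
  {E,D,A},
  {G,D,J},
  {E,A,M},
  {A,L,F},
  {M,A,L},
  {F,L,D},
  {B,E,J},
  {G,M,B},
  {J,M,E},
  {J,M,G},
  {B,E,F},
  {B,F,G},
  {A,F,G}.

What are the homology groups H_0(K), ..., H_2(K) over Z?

Order the vertices as A < B < D < E < F < G < J < L < M. Listing each simplex with vertices in this order, K has dimension 2 with simplices:

  0-simplices (9): A, B, D, E, F, G, J, L, M
  1-simplices (27): AD, AE, AF, AG, AL, AM, BE, BF, BG, BJ, BL, BM, DE, DF, DG, DJ, DL, EF, EJ, EM, FG, FL, GJ, GM, JL, JM, LM
  2-simplices (18): ADE, ADG, AEM, AFG, AFL, ALM, BEF, BEJ, BFG, BGM, BJL, BLM, DEF, DFL, DGJ, DJL, EJM, GJM

Hence C_0 ≅ Z^9, C_1 ≅ Z^27, C_2 ≅ Z^18.

∂_1: C_1 → C_0 is given by ∂[p,q] = [q] − [p].
This gives a 9×27 integer matrix of rank 8; reducing to Smith normal form yields diagonal entries (1,1,1,1,1,1,1,1).

Boundary ∂_2: C_2 → C_1 sends each 2-simplex [p,q,r] to [q,r] − [p,r] + [p,q]. For instance
  ∂BLM = LM − BM + BL,
  ∂DFL = FL − DL + DF.
This gives a 27×18 integer matrix of rank 18; reducing to Smith normal form yields diagonal entries (1,1,1,1,1,1,1,1,1,1,1,1,1,1,1,1,1,2).

From H_k ≅ ker(∂_k) / im(∂_{k+1}) we obtain:

  H_0: rank C_0 − rank ∂_1 = 9 − 8 = 1, and the invariant factors of ∂_1 are all 1, so H_0 ≅ Z.
  H_1: rank ker ∂_1 − rank ∂_2 = (27 − 8) − 18 = 1, and ∂_2 has invariant factor 2 > 1, so H_1 ≅ Z ⊕ Z/2Z.
  H_2: rank ker ∂_2 − rank ∂_3 = (18 − 18) − 0 = 0, and there is no ∂_3, so H_2 ≅ 0.

H_0 ≅ Z,  H_1 ≅ Z ⊕ Z/2Z,  H_2 = 0.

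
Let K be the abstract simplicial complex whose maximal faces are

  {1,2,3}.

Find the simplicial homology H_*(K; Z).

Order the vertices as 1 < 2 < 3. Listing each simplex with vertices in this order, K has dimension 2 with simplices:

  0-simplices (3): [1], [2], [3]
  1-simplices (3): [1,2], [1,3], [2,3]
  2-simplices (1): [1,2,3]

so the chain groups are C_0 ≅ Z^3, C_1 ≅ Z^3, C_2 ≅ Z^1.

The boundary map ∂_1: C_1 → C_0 is given by ∂[p,q] = [q] − [p].
The resulting 3×3 matrix has rank 2, and its Smith normal form has invariant factors (1,1).

∂_2: C_2 → C_1 maps a triangle to the signed sum of its edges. For instance
  ∂[1,2,3] = [2,3] − [1,3] + [1,2].
The resulting 3×1 matrix has rank 1, and its Smith normal form has invariant factors (1).

Now H_k = ker ∂_k / im ∂_{k+1}, so:

  H_0: rank C_0 − rank ∂_1 = 3 − 2 = 1, and the invariant factors of ∂_1 are all 1, so H_0 = Z.
  H_1: rank ker ∂_1 − rank ∂_2 = (3 − 2) − 1 = 0, and the invariant factors of ∂_2 are all 1, so H_1 = 0.
  H_2: rank ker ∂_2 − rank ∂_3 = (1 − 1) − 0 = 0, and there is no ∂_3, so H_2 = 0.

(K is a triangulation of the 2-simplex.)

H_0 = Z,  H_1 = 0,  H_2 = 0.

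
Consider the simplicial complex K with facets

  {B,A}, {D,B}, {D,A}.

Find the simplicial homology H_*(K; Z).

H_0 ≅ Z,  H_1 ≅ Z.

Fix the vertex order A < B < D and write every simplex with vertices in increasing order. Then dim K = 1 and the simplices of K are:

  0-simplices (3): A, B, D
  1-simplices (3): AB, AD, BD

giving chain groups C_0 ≅ Z^3, C_1 ≅ Z^3.

∂_1: C_1 → C_0 sends each edge [p,q] (with p < q) to q − p. For instance
  ∂AB = B − A.
The 3×3 boundary matrix has rank 2 and Smith normal form diag(1,1).

Now H_k = ker ∂_k / im ∂_{k+1}, so:

  H_0: rank C_0 − rank ∂_1 = 3 − 2 = 1, and the invariant factors of ∂_1 are all 1, so H_0 ≅ Z.
  H_1: rank ker ∂_1 − rank ∂_2 = (3 − 2) − 0 = 1, and there is no ∂_2, so H_1 ≅ Z.

As a check, the Euler characteristic is 3 − 3 = 0, which agrees with 1 − 1 = 0.
(K is a triangulation of the circle S^1.)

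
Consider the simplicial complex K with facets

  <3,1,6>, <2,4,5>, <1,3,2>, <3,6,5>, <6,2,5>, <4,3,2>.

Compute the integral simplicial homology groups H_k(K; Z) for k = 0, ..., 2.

Take the total order 1 < 2 < 3 < 4 < 5 < 6 on the vertex set. Then K (dimension 2) consists of the simplices:

  0-simplices (6): [1], [2], [3], [4], [5], [6]
  1-simplices (12): [1,2], [1,3], [1,6], [2,3], [2,4], [2,5], [2,6], [3,4], [3,5], [3,6], [4,5], [5,6]
  2-simplices (6): [1,2,3], [1,3,6], [2,3,4], [2,4,5], [2,5,6], [3,5,6]

Hence C_0 ≅ Z^6, C_1 ≅ Z^12, C_2 ≅ Z^6.

Boundary ∂_1: C_1 → C_0 maps an edge to its endpoints' difference, ∂[p,q] = q − p. For instance
  ∂[1,2] = [2] − [1].
As a 6×12 matrix over Z this has rank 5, with invariant factors (1,1,1,1,1).

∂_2: C_2 → C_1 sends each 2-simplex [p,q,r] to [q,r] − [p,r] + [p,q]. For instance
  ∂[2,4,5] = [4,5] − [2,5] + [2,4],
  ∂[3,5,6] = [5,6] − [3,6] + [3,5].
As a 12×6 matrix over Z this has rank 6, with invariant factors (1,1,1,1,1,1).

Now H_k = ker ∂_k / im ∂_{k+1}, so:

  H_0: rank C_0 − rank ∂_1 = 6 − 5 = 1, and the invariant factors of ∂_1 are all 1, so H_0 = Z.
  H_1: rank ker ∂_1 − rank ∂_2 = (12 − 5) − 6 = 1, and the invariant factors of ∂_2 are all 1, so H_1 = Z.
  H_2: rank ker ∂_2 − rank ∂_3 = (6 − 6) − 0 = 0, and there is no ∂_3, so H_2 = 0.

H_0 = Z,  H_1 = Z,  H_2 = 0.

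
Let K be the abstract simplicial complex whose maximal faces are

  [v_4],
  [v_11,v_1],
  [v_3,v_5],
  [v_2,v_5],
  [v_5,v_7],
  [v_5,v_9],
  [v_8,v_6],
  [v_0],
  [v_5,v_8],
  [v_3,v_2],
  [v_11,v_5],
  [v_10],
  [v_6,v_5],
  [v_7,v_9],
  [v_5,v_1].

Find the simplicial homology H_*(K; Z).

We work with the vertex ordering v_0 < v_1 < v_2 < v_3 < v_4 < v_5 < v_6 < v_7 < v_8 < v_9 < v_10 < v_11. The simplices of K, each written with vertices in increasing order, are:

  0-simplices (12): [v_0], [v_1], [v_2], [v_3], [v_4], [v_5], [v_6], [v_7], [v_8], [v_9], [v_10], [v_11]
  1-simplices (12): [v_1,v_5], [v_1,v_11], [v_2,v_3], [v_2,v_5], [v_3,v_5], [v_5,v_6], [v_5,v_7], [v_5,v_8], [v_5,v_9], [v_5,v_11], [v_6,v_8], [v_7,v_9]

giving chain groups C_0 ≅ Z^12, C_1 ≅ Z^12.

∂_1: C_1 → C_0 maps an edge to its endpoints' difference, ∂[p,q] = q − p. For instance
  ∂[v_5,v_6] = [v_6] − [v_5].
As a 12×12 matrix over Z this has rank 8, with invariant factors (1,1,1,1,1,1,1,1).

Reading off H_k = ker ∂_k / im ∂_{k+1}:

  H_0: rank C_0 − rank ∂_1 = 12 − 8 = 4, and the invariant factors of ∂_1 are all 1, so H_0 = Z^4.
  H_1: rank ker ∂_1 − rank ∂_2 = (12 − 8) − 0 = 4, and there is no ∂_2, so H_1 = Z^4.

As a check, the Euler characteristic is 12 − 12 = 0, which agrees with 4 − 4 = 0.

H_0 ≅ Z^4,  H_1 ≅ Z^4.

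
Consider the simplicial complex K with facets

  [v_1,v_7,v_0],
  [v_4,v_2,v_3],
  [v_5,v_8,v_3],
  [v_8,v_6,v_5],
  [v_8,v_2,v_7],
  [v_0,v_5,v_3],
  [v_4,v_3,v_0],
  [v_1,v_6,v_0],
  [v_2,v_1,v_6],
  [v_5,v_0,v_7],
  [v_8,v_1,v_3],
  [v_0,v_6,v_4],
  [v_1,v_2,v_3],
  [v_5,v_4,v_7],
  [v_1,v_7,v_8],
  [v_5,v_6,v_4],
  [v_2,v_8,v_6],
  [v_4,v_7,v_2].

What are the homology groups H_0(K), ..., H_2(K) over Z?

H_0 = Z,  H_1 = Z ⊕ Z/2Z,  H_2 = 0.

Order the vertices as v_0 < v_1 < v_2 < v_3 < v_4 < v_5 < v_6 < v_7 < v_8. Listing each simplex with vertices in this order, K has dimension 2 with simplices:

  0-simplices (9): [v_0], [v_1], [v_2], [v_3], [v_4], [v_5], [v_6], [v_7], [v_8]
  1-simplices (27): (27 of them)
  2-simplices (18): (18 of them)

giving chain groups C_0 ≅ Z^9, C_1 ≅ Z^27, C_2 ≅ Z^18.

Boundary ∂_1: C_1 → C_0 maps an edge to its endpoints' difference, ∂[p,q] = q − p.
The resulting 9×27 matrix has rank 8, and its Smith normal form has invariant factors (1,1,1,1,1,1,1,1).

Boundary ∂_2: C_2 → C_1 sends each 2-simplex [p,q,r] to [q,r] − [p,r] + [p,q]. For instance
  ∂[v_2,v_6,v_8] = [v_6,v_8] − [v_2,v_8] + [v_2,v_6],
  ∂[v_0,v_3,v_4] = [v_3,v_4] − [v_0,v_4] + [v_0,v_3].
The resulting 27×18 matrix has rank 18, and its Smith normal form has invariant factors (1,1,1,1,1,1,1,1,1,1,1,1,1,1,1,1,1,2).

Reading off H_k = ker ∂_k / im ∂_{k+1}:

  H_0: rank C_0 − rank ∂_1 = 9 − 8 = 1, and the invariant factors of ∂_1 are all 1, so H_0 ≅ Z.
  H_1: rank ker ∂_1 − rank ∂_2 = (27 − 8) − 18 = 1, and ∂_2 has invariant factor 2 > 1, so H_1 ≅ Z ⊕ Z/2Z.
  H_2: rank ker ∂_2 − rank ∂_3 = (18 − 18) − 0 = 0, and there is no ∂_3, so H_2 ≅ 0.

(K is a triangulation of the Klein bottle.)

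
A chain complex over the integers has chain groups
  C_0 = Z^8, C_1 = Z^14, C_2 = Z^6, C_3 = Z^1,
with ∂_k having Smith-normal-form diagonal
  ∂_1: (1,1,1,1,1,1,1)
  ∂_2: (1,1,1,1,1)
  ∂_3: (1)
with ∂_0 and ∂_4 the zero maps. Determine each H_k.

H_0 = Z,  H_1 = Z^2,  H_2 = 0,  H_3 = 0.

H_0: b_0 = 8 − 0 − 7 = 1; torsion from ∂_1 factors > 1: none. So H_0 = Z.
H_1: b_1 = 14 − 7 − 5 = 2; torsion from ∂_2 factors > 1: none. So H_1 = Z^2.
H_2: b_2 = 6 − 5 − 1 = 0; torsion from ∂_3 factors > 1: none. So H_2 = 0.
H_3: b_3 = 1 − 1 − 0 = 0; torsion from ∂_4 factors > 1: none. So H_3 = 0.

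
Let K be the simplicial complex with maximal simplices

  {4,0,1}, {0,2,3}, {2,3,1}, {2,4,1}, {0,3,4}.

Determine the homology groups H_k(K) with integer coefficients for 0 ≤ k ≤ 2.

We work with the vertex ordering 0 < 1 < 2 < 3 < 4. The simplices of K, each written with vertices in increasing order, are:

  0-simplices (5): [0], [1], [2], [3], [4]
  1-simplices (10): [0,1], [0,2], [0,3], [0,4], [1,2], [1,3], [1,4], [2,3], [2,4], [3,4]
  2-simplices (5): [0,1,4], [0,2,3], [0,3,4], [1,2,3], [1,2,4]

Hence C_0 ≅ Z^5, C_1 ≅ Z^10, C_2 ≅ Z^5.

∂_1: C_1 → C_0 maps an edge to its endpoints' difference, ∂[p,q] = q − p. For instance
  ∂[1,2] = [2] − [1].
The resulting 5×10 matrix has rank 4, and its Smith normal form has invariant factors (1,1,1,1).

Boundary ∂_2: C_2 → C_1 acts by ∂[p,q,r] = [q,r] − [p,r] + [p,q]. For instance
  ∂[1,2,3] = [2,3] − [1,3] + [1,2],
  ∂[1,2,4] = [2,4] − [1,4] + [1,2].
As a 10×5 matrix over Z this has rank 5, with invariant factors (1,1,1,1,1).

Reading off H_k = ker ∂_k / im ∂_{k+1}:

  H_0: rank C_0 − rank ∂_1 = 5 − 4 = 1, and the invariant factors of ∂_1 are all 1, so H_0 = Z.
  H_1: rank ker ∂_1 − rank ∂_2 = (10 − 4) − 5 = 1, and the invariant factors of ∂_2 are all 1, so H_1 = Z.
  H_2: rank ker ∂_2 − rank ∂_3 = (5 − 5) − 0 = 0, and there is no ∂_3, so H_2 = 0.

H_0 = Z,  H_1 = Z,  H_2 = 0.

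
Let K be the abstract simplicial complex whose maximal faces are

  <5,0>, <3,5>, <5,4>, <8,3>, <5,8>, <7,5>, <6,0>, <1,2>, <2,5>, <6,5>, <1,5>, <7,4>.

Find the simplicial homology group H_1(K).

K has 9 vertices, 12 edges.
rank ∂_1 = 8, rank ∂_2 = 0 ⇒ b_1 = 12 − 8 − 0 = 4. So H_1 = Z^4.

H_1 = Z^4.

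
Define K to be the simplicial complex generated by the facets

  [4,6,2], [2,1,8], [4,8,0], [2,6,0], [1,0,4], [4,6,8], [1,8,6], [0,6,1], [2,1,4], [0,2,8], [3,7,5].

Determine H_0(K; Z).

Order the vertices as 0 < 1 < 2 < 3 < 4 < 5 < 6 < 7 < 8. Listing each simplex with vertices in this order, K has dimension 2 with simplices:

  0-simplices (9): [0], [1], [2], [3], [4], [5], [6], [7], [8]
  1-simplices (18): [0,1], [0,2], [0,4], [0,6], [0,8], [1,2], [1,4], [1,6], [1,8], [2,4], [2,6], [2,8], [3,5], [3,7], [4,6], [4,8], [5,7], [6,8]
  2-simplices (11): [0,1,4], [0,1,6], [0,2,6], [0,2,8], [0,4,8], [1,2,4], [1,2,8], [1,6,8], [2,4,6], [3,5,7], [4,6,8]

giving chain groups C_0 ≅ Z^9, C_1 ≅ Z^18, C_2 ≅ Z^11.

The boundary map ∂_1: C_1 → C_0 maps an edge to its endpoints' difference, ∂[p,q] = q − p. For instance
  ∂[2,6] = [6] − [2].
The resulting 9×18 matrix has rank 7, and its Smith normal form has invariant factors (1,1,1,1,1,1,1).

∂_2: C_2 → C_1 acts by ∂[p,q,r] = [q,r] − [p,r] + [p,q]. For instance
  ∂[1,2,4] = [2,4] − [1,4] + [1,2],
  ∂[0,4,8] = [4,8] − [0,8] + [0,4].
The resulting 18×11 matrix has rank 11, and its Smith normal form has invariant factors (1,1,1,1,1,1,1,1,1,1,2).

Reading off H_k = ker ∂_k / im ∂_{k+1}:

  H_0: rank C_0 − rank ∂_1 = 9 − 7 = 2, and the invariant factors of ∂_1 are all 1, so H_0 ≅ Z^2.

H_0 ≅ Z^2.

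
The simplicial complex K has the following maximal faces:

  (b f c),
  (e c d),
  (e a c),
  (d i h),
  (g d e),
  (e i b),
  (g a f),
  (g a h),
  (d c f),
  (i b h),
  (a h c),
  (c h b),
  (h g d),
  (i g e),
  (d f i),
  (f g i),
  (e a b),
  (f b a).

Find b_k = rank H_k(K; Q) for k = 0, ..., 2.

b_0 = 1, b_1 = 1, b_2 = 0.

Order the vertices as a < b < c < d < e < f < g < h < i. Listing each simplex with vertices in this order, K has dimension 2 with simplices:

  0-simplices (9): a, b, c, d, e, f, g, h, i
  1-simplices (27): ab, ac, ae, af, ag, ah, bc, be, bf, bh, bi, cd, ce, cf, ch, de, df, dg, dh, di, eg, ei, fg, fi, gh, gi, hi
  2-simplices (18): abe, abf, ace, ach, afg, agh, bcf, bch, bei, bhi, cde, cdf, deg, dfi, dgh, dhi, egi, fgi

Hence C_0 ≅ Z^9, C_1 ≅ Z^27, C_2 ≅ Z^18.

Boundary ∂_1: C_1 → C_0 maps an edge to its endpoints' difference, ∂[p,q] = q − p. For instance
  ∂ce = e − c.
As a 9×27 matrix over Z this has rank 8, with invariant factors (1,1,1,1,1,1,1,1).

The boundary map ∂_2: C_2 → C_1 acts by ∂[p,q,r] = [q,r] − [p,r] + [p,q]. For instance
  ∂bhi = hi − bi + bh,
  ∂ace = ce − ae + ac.
The resulting 27×18 matrix has rank 18, and its Smith normal form has invariant factors (1,1,1,1,1,1,1,1,1,1,1,1,1,1,1,1,1,2).

Now H_k = ker ∂_k / im ∂_{k+1}, so:

  H_0: rank C_0 − rank ∂_1 = 9 − 8 = 1, and the invariant factors of ∂_1 are all 1, so H_0 ≅ Z.
  H_1: rank ker ∂_1 − rank ∂_2 = (27 − 8) − 18 = 1, and ∂_2 has invariant factor 2 > 1, so H_1 ≅ Z ⊕ Z/2Z.
  H_2: rank ker ∂_2 − rank ∂_3 = (18 − 18) − 0 = 0, and there is no ∂_3, so H_2 ≅ 0.

(K is a triangulation of the Klein bottle.)

Hence the Betti numbers are b_0 = 1, b_1 = 1, b_2 = 0.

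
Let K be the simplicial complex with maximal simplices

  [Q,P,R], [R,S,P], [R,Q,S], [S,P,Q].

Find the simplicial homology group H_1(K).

Fix the vertex order P < Q < R < S and write every simplex with vertices in increasing order. Then dim K = 2 and the simplices of K are:

  0-simplices (4): P, Q, R, S
  1-simplices (6): PQ, PR, PS, QR, QS, RS
  2-simplices (4): PQR, PQS, PRS, QRS

so the chain groups are C_0 ≅ Z^4, C_1 ≅ Z^6, C_2 ≅ Z^4.

∂_1: C_1 → C_0 is given by ∂[p,q] = [q] − [p]. For instance
  ∂PR = R − P.
The 4×6 boundary matrix has rank 3 and Smith normal form diag(1,1,1).

Boundary ∂_2: C_2 → C_1 sends each 2-simplex [p,q,r] to [q,r] − [p,r] + [p,q]. For instance
  ∂PQS = QS − PS + PQ,
  ∂QRS = RS − QS + QR.
As a 6×4 matrix over Z this has rank 3, with invariant factors (1,1,1).

Reading off H_k = ker ∂_k / im ∂_{k+1}:

  H_1: rank ker ∂_1 − rank ∂_2 = (6 − 3) − 3 = 0, and the invariant factors of ∂_2 are all 1, so H_1 ≅ 0.

(K is a triangulation of the 2-sphere S^2.)

H_1 = 0.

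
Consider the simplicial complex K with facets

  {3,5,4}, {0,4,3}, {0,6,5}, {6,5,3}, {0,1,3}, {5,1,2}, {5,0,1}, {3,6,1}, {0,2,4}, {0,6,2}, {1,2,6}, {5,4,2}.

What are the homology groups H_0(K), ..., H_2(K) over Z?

H_0 = Z,  H_1 = Z_2,  H_2 = 0.

Fix the vertex order 0 < 1 < 2 < 3 < 4 < 5 < 6 and write every simplex with vertices in increasing order. Then dim K = 2 and the simplices of K are:

  0-simplices (7): [0], [1], [2], [3], [4], [5], [6]
  1-simplices (18): [0,1], [0,2], [0,3], [0,4], [0,5], [0,6], [1,2], [1,3], [1,5], [1,6], [2,4], [2,5], [2,6], [3,4], [3,5], [3,6], [4,5], [5,6]
  2-simplices (12): [0,1,3], [0,1,5], [0,2,4], [0,2,6], [0,3,4], [0,5,6], [1,2,5], [1,2,6], [1,3,6], [2,4,5], [3,4,5], [3,5,6]

so the chain groups are C_0 ≅ Z^7, C_1 ≅ Z^18, C_2 ≅ Z^12.

Boundary ∂_1: C_1 → C_0 is given by ∂[p,q] = [q] − [p].
The 7×18 boundary matrix has rank 6 and Smith normal form diag(1,1,1,1,1,1).

∂_2: C_2 → C_1 maps a triangle to the signed sum of its edges. For instance
  ∂[1,2,6] = [2,6] − [1,6] + [1,2],
  ∂[3,4,5] = [4,5] − [3,5] + [3,4].
The 18×12 boundary matrix has rank 12 and Smith normal form diag(1,1,1,1,1,1,1,1,1,1,1,2).

From H_k ≅ ker(∂_k) / im(∂_{k+1}) we obtain:

  H_0: rank C_0 − rank ∂_1 = 7 − 6 = 1, and the invariant factors of ∂_1 are all 1, so H_0 ≅ Z.
  H_1: rank ker ∂_1 − rank ∂_2 = (18 − 6) − 12 = 0, and ∂_2 has invariant factor 2 > 1, so H_1 ≅ Z_2.
  H_2: rank ker ∂_2 − rank ∂_3 = (12 − 12) − 0 = 0, and there is no ∂_3, so H_2 ≅ 0.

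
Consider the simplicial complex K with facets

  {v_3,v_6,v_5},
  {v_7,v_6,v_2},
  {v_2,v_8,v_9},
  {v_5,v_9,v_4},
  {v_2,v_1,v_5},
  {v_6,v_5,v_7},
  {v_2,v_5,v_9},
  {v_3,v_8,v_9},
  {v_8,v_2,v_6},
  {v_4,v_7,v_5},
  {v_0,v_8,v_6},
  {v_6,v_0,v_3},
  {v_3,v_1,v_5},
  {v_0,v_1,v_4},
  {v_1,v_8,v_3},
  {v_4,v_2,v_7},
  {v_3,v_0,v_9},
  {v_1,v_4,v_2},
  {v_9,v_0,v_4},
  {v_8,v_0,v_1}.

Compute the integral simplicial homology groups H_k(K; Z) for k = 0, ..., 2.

Fix the vertex order v_0 < v_1 < v_2 < v_3 < v_4 < v_5 < v_6 < v_7 < v_8 < v_9 and write every simplex with vertices in increasing order. Then dim K = 2 and the simplices of K are:

  0-simplices (10): [v_0], [v_1], [v_2], [v_3], [v_4], [v_5], [v_6], [v_7], [v_8], [v_9]
  1-simplices (30): (30 of them)
  2-simplices (20): (20 of them)

giving chain groups C_0 ≅ Z^10, C_1 ≅ Z^30, C_2 ≅ Z^20.

The boundary map ∂_1: C_1 → C_0 is given by ∂[p,q] = [q] − [p].
The 10×30 boundary matrix has rank 9 and Smith normal form diag(1,1,1,1,1,1,1,1,1).

∂_2: C_2 → C_1 acts by ∂[p,q,r] = [q,r] − [p,r] + [p,q]. For instance
  ∂[v_3,v_5,v_6] = [v_5,v_6] − [v_3,v_6] + [v_3,v_5],
  ∂[v_1,v_3,v_8] = [v_3,v_8] − [v_1,v_8] + [v_1,v_3].
This gives a 30×20 integer matrix of rank 20; reducing to Smith normal form yields diagonal entries (1,1,1,1,1,1,1,1,1,1,1,1,1,1,1,1,1,1,1,2).

Reading off H_k = ker ∂_k / im ∂_{k+1}:

  H_0: rank C_0 − rank ∂_1 = 10 − 9 = 1, and the invariant factors of ∂_1 are all 1, so H_0 ≅ Z.
  H_1: rank ker ∂_1 − rank ∂_2 = (30 − 9) − 20 = 1, and ∂_2 has invariant factor 2 > 1, so H_1 ≅ Z ⊕ Z/2.
  H_2: rank ker ∂_2 − rank ∂_3 = (20 − 20) − 0 = 0, and there is no ∂_3, so H_2 ≅ 0.

H_0 ≅ Z,  H_1 ≅ Z ⊕ Z/2,  H_2 = 0.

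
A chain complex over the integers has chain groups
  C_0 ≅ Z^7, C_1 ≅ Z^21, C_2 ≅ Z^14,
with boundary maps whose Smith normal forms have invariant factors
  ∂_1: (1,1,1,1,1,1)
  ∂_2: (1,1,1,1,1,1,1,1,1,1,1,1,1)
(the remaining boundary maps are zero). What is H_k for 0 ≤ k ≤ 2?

H_0: b_0 = 7 − 0 − 6 = 1; torsion from ∂_1 factors > 1: none. So H_0 = Z.
H_1: b_1 = 21 − 6 − 13 = 2; torsion from ∂_2 factors > 1: none. So H_1 = Z^2.
H_2: b_2 = 14 − 13 − 0 = 1; torsion from ∂_3 factors > 1: none. So H_2 = Z.

H_0 = Z,  H_1 = Z^2,  H_2 = Z.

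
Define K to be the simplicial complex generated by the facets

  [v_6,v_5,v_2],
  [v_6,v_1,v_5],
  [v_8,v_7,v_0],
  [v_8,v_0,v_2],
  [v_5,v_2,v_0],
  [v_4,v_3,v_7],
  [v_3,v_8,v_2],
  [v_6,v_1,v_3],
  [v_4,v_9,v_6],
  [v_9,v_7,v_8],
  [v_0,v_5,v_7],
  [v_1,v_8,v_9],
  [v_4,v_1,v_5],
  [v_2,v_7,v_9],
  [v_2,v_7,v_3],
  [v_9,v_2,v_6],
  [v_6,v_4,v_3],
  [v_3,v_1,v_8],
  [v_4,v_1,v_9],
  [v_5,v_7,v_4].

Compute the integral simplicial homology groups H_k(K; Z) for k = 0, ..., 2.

H_0 = Z,  H_1 = Z ⊕ Z_2,  H_2 = 0.

We work with the vertex ordering v_0 < v_1 < v_2 < v_3 < v_4 < v_5 < v_6 < v_7 < v_8 < v_9. The simplices of K, each written with vertices in increasing order, are:

  0-simplices (10): [v_0], [v_1], [v_2], [v_3], [v_4], [v_5], [v_6], [v_7], [v_8], [v_9]
  1-simplices (30): (30 of them)
  2-simplices (20): (20 of them)

giving chain groups C_0 ≅ Z^10, C_1 ≅ Z^30, C_2 ≅ Z^20.

The boundary map ∂_1: C_1 → C_0 is given by ∂[p,q] = [q] − [p]. For instance
  ∂[v_7,v_8] = [v_8] − [v_7].
The 10×30 boundary matrix has rank 9 and Smith normal form diag(1,1,1,1,1,1,1,1,1).

The boundary map ∂_2: C_2 → C_1 maps a triangle to the signed sum of its edges. For instance
  ∂[v_2,v_7,v_9] = [v_7,v_9] − [v_2,v_9] + [v_2,v_7],
  ∂[v_2,v_5,v_6] = [v_5,v_6] − [v_2,v_6] + [v_2,v_5].
The resulting 30×20 matrix has rank 20, and its Smith normal form has invariant factors (1,1,1,1,1,1,1,1,1,1,1,1,1,1,1,1,1,1,1,2).

Now H_k = ker ∂_k / im ∂_{k+1}, so:

  H_0: rank C_0 − rank ∂_1 = 10 − 9 = 1, and the invariant factors of ∂_1 are all 1, so H_0 ≅ Z.
  H_1: rank ker ∂_1 − rank ∂_2 = (30 − 9) − 20 = 1, and ∂_2 has invariant factor 2 > 1, so H_1 ≅ Z ⊕ Z_2.
  H_2: rank ker ∂_2 − rank ∂_3 = (20 − 20) − 0 = 0, and there is no ∂_3, so H_2 ≅ 0.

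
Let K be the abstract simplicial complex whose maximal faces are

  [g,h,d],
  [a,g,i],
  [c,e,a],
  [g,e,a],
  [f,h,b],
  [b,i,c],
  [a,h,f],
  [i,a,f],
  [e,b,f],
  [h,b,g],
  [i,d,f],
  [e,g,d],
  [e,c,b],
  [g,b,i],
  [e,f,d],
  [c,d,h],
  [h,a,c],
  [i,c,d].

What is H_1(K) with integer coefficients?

Order the vertices as a < b < c < d < e < f < g < h < i. Listing each simplex with vertices in this order, K has dimension 2 with simplices:

  0-simplices (9): a, b, c, d, e, f, g, h, i
  1-simplices (27): ac, ae, af, ag, ah, ai, bc, be, bf, bg, bh, bi, cd, ce, ch, ci, de, df, dg, dh, di, ef, eg, fh, fi, gh, gi
  2-simplices (18): ace, ach, aeg, afh, afi, agi, bce, bci, bef, bfh, bgh, bgi, cdh, cdi, def, deg, dfi, dgh

Hence C_0 ≅ Z^9, C_1 ≅ Z^27, C_2 ≅ Z^18.

The boundary map ∂_1: C_1 → C_0 is given by ∂[p,q] = [q] − [p].
As a 9×27 matrix over Z this has rank 8, with invariant factors (1,1,1,1,1,1,1,1).

The boundary map ∂_2: C_2 → C_1 maps a triangle to the signed sum of its edges. For instance
  ∂bgh = gh − bh + bg,
  ∂bef = ef − bf + be.
The 27×18 boundary matrix has rank 17 and Smith normal form diag(1,1,1,1,1,1,1,1,1,1,1,1,1,1,1,1,1).

Computing H_k = (kernel of ∂_k) / (image of ∂_{k+1}):

  H_1: rank ker ∂_1 − rank ∂_2 = (27 − 8) − 17 = 2, and the invariant factors of ∂_2 are all 1, so H_1 = Z^2.

H_1 = Z^2.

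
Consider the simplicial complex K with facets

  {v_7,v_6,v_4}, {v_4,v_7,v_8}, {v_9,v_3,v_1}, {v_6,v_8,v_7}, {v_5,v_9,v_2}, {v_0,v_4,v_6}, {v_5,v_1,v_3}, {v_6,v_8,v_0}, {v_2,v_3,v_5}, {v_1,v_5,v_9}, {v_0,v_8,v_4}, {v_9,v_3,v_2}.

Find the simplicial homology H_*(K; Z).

K has 10 vertices, 18 edges, 12 triangles.
rank ∂_0 = 0, rank ∂_1 = 8 ⇒ b_0 = 10 − 0 − 8 = 2; all invariant factors of ∂_1 are 1 so no torsion. So H_0 = Z^2.
rank ∂_1 = 8, rank ∂_2 = 10 ⇒ b_1 = 18 − 8 − 10 = 0; all invariant factors of ∂_2 are 1 so no torsion. So H_1 = 0.
rank ∂_2 = 10, rank ∂_3 = 0 ⇒ b_2 = 12 − 10 − 0 = 2. So H_2 = Z^2.

H_0 ≅ Z^2,  H_1 = 0,  H_2 ≅ Z^2.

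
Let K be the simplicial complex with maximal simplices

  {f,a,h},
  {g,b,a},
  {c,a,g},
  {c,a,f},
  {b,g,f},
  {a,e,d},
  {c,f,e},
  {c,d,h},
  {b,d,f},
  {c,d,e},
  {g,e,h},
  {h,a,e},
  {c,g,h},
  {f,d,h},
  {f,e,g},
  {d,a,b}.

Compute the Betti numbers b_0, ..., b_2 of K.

b_0 = 1, b_1 = 2, b_2 = 1.

Fix the vertex order a < b < c < d < e < f < g < h and write every simplex with vertices in increasing order. Then dim K = 2 and the simplices of K are:

  0-simplices (8): a, b, c, d, e, f, g, h
  1-simplices (24): ab, ac, ad, ae, af, ag, ah, bd, bf, bg, cd, ce, cf, cg, ch, de, df, dh, ef, eg, eh, fg, fh, gh
  2-simplices (16): abd, abg, acf, acg, ade, aeh, afh, bdf, bfg, cde, cdh, cef, cgh, dfh, efg, egh

giving chain groups C_0 ≅ Z^8, C_1 ≅ Z^24, C_2 ≅ Z^16.

The boundary map ∂_1: C_1 → C_0 maps an edge to its endpoints' difference, ∂[p,q] = q − p. For instance
  ∂ad = d − a.
The resulting 8×24 matrix has rank 7, and its Smith normal form has invariant factors (1,1,1,1,1,1,1).

∂_2: C_2 → C_1 maps a triangle to the signed sum of its edges. For instance
  ∂efg = fg − eg + ef,
  ∂cef = ef − cf + ce.
This gives a 24×16 integer matrix of rank 15; reducing to Smith normal form yields diagonal entries (1,1,1,1,1,1,1,1,1,1,1,1,1,1,1).

Reading off H_k = ker ∂_k / im ∂_{k+1}:

  H_0: rank C_0 − rank ∂_1 = 8 − 7 = 1, and the invariant factors of ∂_1 are all 1, so H_0 ≅ Z.
  H_1: rank ker ∂_1 − rank ∂_2 = (24 − 7) − 15 = 2, and the invariant factors of ∂_2 are all 1, so H_1 ≅ Z^2.
  H_2: rank ker ∂_2 − rank ∂_3 = (16 − 15) − 0 = 1, and there is no ∂_3, so H_2 ≅ Z.

Hence the Betti numbers are b_0 = 1, b_1 = 2, b_2 = 1.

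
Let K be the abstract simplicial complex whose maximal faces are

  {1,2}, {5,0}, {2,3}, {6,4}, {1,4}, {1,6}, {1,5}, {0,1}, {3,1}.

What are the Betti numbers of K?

b_0 = 1, b_1 = 3.

Take the total order 0 < 1 < 2 < 3 < 4 < 5 < 6 on the vertex set. Then K (dimension 1) consists of the simplices:

  0-simplices (7): [0], [1], [2], [3], [4], [5], [6]
  1-simplices (9): [0,1], [0,5], [1,2], [1,3], [1,4], [1,5], [1,6], [2,3], [4,6]

so the chain groups are C_0 ≅ Z^7, C_1 ≅ Z^9.

The boundary map ∂_1: C_1 → C_0 sends each edge [p,q] (with p < q) to q − p.
The resulting 7×9 matrix has rank 6, and its Smith normal form has invariant factors (1,1,1,1,1,1).

From H_k ≅ ker(∂_k) / im(∂_{k+1}) we obtain:

  H_0: rank C_0 − rank ∂_1 = 7 − 6 = 1, and the invariant factors of ∂_1 are all 1, so H_0 = Z.
  H_1: rank ker ∂_1 − rank ∂_2 = (9 − 6) − 0 = 3, and there is no ∂_2, so H_1 = Z^3.

Hence the Betti numbers are b_0 = 1, b_1 = 3.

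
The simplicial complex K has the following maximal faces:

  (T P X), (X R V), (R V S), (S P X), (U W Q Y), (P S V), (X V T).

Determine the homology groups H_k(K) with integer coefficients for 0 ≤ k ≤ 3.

Take the total order P < Q < R < S < T < U < V < W < X < Y on the vertex set. Then K (dimension 3) consists of the simplices:

  0-simplices (10): P, Q, R, S, T, U, V, W, X, Y
  1-simplices (18): PS, PT, PV, PX, QU, QW, QY, RS, RV, RX, SV, SX, TV, TX, UW, UY, VX, WY
  2-simplices (10): PSV, PSX, PTX, QUW, QUY, QWY, RSV, RVX, TVX, UWY
  3-simplices (1): QUWY

Hence C_0 ≅ Z^10, C_1 ≅ Z^18, C_2 ≅ Z^10, C_3 ≅ Z^1.

Boundary ∂_1: C_1 → C_0 sends each edge [p,q] (with p < q) to q − p. For instance
  ∂UY = Y − U.
The resulting 10×18 matrix has rank 8, and its Smith normal form has invariant factors (1,1,1,1,1,1,1,1).

Boundary ∂_2: C_2 → C_1 sends each 2-simplex [p,q,r] to [q,r] − [p,r] + [p,q]. For instance
  ∂PSX = SX − PX + PS,
  ∂TVX = VX − TX + TV.
This gives a 18×10 integer matrix of rank 9; reducing to Smith normal form yields diagonal entries (1,1,1,1,1,1,1,1,1).

∂_3: C_3 → C_2 sends each 3-simplex σ to the alternating sum Σ_i (−1)^i (σ with its i-th vertex removed). For instance
  ∂QUWY = UWY − QWY + QUY − QUW.
This gives a 10×1 integer matrix of rank 1; reducing to Smith normal form yields diagonal entries (1).

From H_k ≅ ker(∂_k) / im(∂_{k+1}) we obtain:

  H_0: rank C_0 − rank ∂_1 = 10 − 8 = 2, and the invariant factors of ∂_1 are all 1, so H_0 = Z^2.
  H_1: rank ker ∂_1 − rank ∂_2 = (18 − 8) − 9 = 1, and the invariant factors of ∂_2 are all 1, so H_1 = Z.
  H_2: rank ker ∂_2 − rank ∂_3 = (10 − 9) − 1 = 0, and the invariant factors of ∂_3 are all 1, so H_2 = 0.
  H_3: rank ker ∂_3 − rank ∂_4 = (1 − 1) − 0 = 0, and there is no ∂_4, so H_3 = 0.

H_0 = Z^2,  H_1 = Z,  H_2 = 0,  H_3 = 0.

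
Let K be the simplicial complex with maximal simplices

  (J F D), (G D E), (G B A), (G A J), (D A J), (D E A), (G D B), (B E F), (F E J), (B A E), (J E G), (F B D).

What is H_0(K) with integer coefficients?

H_0 = Z.

Fix the vertex order A < B < D < E < F < G < J and write every simplex with vertices in increasing order. Then dim K = 2 and the simplices of K are:

  0-simplices (7): A, B, D, E, F, G, J
  1-simplices (18): AB, AD, AE, AG, AJ, BD, BE, BF, BG, DE, DF, DG, DJ, EF, EG, EJ, FJ, GJ
  2-simplices (12): ABE, ABG, ADE, ADJ, AGJ, BDF, BDG, BEF, DEG, DFJ, EFJ, EGJ

so the chain groups are C_0 ≅ Z^7, C_1 ≅ Z^18, C_2 ≅ Z^12.

Boundary ∂_1: C_1 → C_0 sends each edge [p,q] (with p < q) to q − p. For instance
  ∂EJ = J − E.
The resulting 7×18 matrix has rank 6, and its Smith normal form has invariant factors (1,1,1,1,1,1).

∂_2: C_2 → C_1 acts by ∂[p,q,r] = [q,r] − [p,r] + [p,q]. For instance
  ∂DEG = EG − DG + DE,
  ∂BDF = DF − BF + BD.
This gives a 18×12 integer matrix of rank 12; reducing to Smith normal form yields diagonal entries (1,1,1,1,1,1,1,1,1,1,1,2).

Reading off H_k = ker ∂_k / im ∂_{k+1}:

  H_0: rank C_0 − rank ∂_1 = 7 − 6 = 1, and the invariant factors of ∂_1 are all 1, so H_0 = Z.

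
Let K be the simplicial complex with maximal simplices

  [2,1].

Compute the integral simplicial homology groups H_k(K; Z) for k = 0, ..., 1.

H_0 = Z,  H_1 = 0.

We work with the vertex ordering 1 < 2. The simplices of K, each written with vertices in increasing order, are:

  0-simplices (2): [1], [2]
  1-simplices (1): [1,2]

giving chain groups C_0 ≅ Z^2, C_1 ≅ Z^1.

The boundary map ∂_1: C_1 → C_0 is given by ∂[p,q] = [q] − [p].
The resulting 2×1 matrix has rank 1, and its Smith normal form has invariant factors (1).

Reading off H_k = ker ∂_k / im ∂_{k+1}:

  H_0: rank C_0 − rank ∂_1 = 2 − 1 = 1, and the invariant factors of ∂_1 are all 1, so H_0 = Z.
  H_1: rank ker ∂_1 − rank ∂_2 = (1 − 1) − 0 = 0, and there is no ∂_2, so H_1 = 0.

(K is a triangulation of the 1-simplex.)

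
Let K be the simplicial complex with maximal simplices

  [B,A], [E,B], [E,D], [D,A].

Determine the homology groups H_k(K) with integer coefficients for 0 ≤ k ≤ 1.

H_0 = Z,  H_1 = Z.

Order the vertices as A < B < D < E. Listing each simplex with vertices in this order, K has dimension 1 with simplices:

  0-simplices (4): A, B, D, E
  1-simplices (4): AB, AD, BE, DE

so the chain groups are C_0 ≅ Z^4, C_1 ≅ Z^4.

The boundary map ∂_1: C_1 → C_0 is given by ∂[p,q] = [q] − [p]. For instance
  ∂BE = E − B.
The resulting 4×4 matrix has rank 3, and its Smith normal form has invariant factors (1,1,1).

From H_k ≅ ker(∂_k) / im(∂_{k+1}) we obtain:

  H_0: rank C_0 − rank ∂_1 = 4 − 3 = 1, and the invariant factors of ∂_1 are all 1, so H_0 = Z.
  H_1: rank ker ∂_1 − rank ∂_2 = (4 − 3) − 0 = 1, and there is no ∂_2, so H_1 = Z.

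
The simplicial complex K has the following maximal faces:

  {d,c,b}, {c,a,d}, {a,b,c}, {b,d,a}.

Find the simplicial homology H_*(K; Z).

H_0 = Z,  H_1 = 0,  H_2 = Z.

K has 4 vertices, 6 edges, 4 triangles.
rank ∂_0 = 0, rank ∂_1 = 3 ⇒ b_0 = 4 − 0 − 3 = 1; all invariant factors of ∂_1 are 1 so no torsion. So H_0 ≅ Z.
rank ∂_1 = 3, rank ∂_2 = 3 ⇒ b_1 = 6 − 3 − 3 = 0; all invariant factors of ∂_2 are 1 so no torsion. So H_1 ≅ 0.
rank ∂_2 = 3, rank ∂_3 = 0 ⇒ b_2 = 4 − 3 − 0 = 1. So H_2 ≅ Z.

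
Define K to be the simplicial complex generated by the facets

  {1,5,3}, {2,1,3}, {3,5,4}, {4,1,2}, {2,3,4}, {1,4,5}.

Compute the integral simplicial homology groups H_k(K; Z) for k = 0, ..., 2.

K has 5 vertices, 9 edges, 6 triangles.
rank ∂_0 = 0, rank ∂_1 = 4 ⇒ b_0 = 5 − 0 − 4 = 1; all invariant factors of ∂_1 are 1 so no torsion. So H_0 ≅ Z.
rank ∂_1 = 4, rank ∂_2 = 5 ⇒ b_1 = 9 − 4 − 5 = 0; all invariant factors of ∂_2 are 1 so no torsion. So H_1 ≅ 0.
rank ∂_2 = 5, rank ∂_3 = 0 ⇒ b_2 = 6 − 5 − 0 = 1. So H_2 ≅ Z.

H_0 = Z,  H_1 = 0,  H_2 = Z.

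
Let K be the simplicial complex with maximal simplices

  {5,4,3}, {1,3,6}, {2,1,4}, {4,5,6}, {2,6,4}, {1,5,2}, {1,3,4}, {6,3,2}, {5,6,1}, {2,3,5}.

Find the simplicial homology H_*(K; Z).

We work with the vertex ordering 1 < 2 < 3 < 4 < 5 < 6. The simplices of K, each written with vertices in increasing order, are:

  0-simplices (6): [1], [2], [3], [4], [5], [6]
  1-simplices (15): [1,2], [1,3], [1,4], [1,5], [1,6], [2,3], [2,4], [2,5], [2,6], [3,4], [3,5], [3,6], [4,5], [4,6], [5,6]
  2-simplices (10): [1,2,4], [1,2,5], [1,3,4], [1,3,6], [1,5,6], [2,3,5], [2,3,6], [2,4,6], [3,4,5], [4,5,6]

Hence C_0 ≅ Z^6, C_1 ≅ Z^15, C_2 ≅ Z^10.

∂_1: C_1 → C_0 sends each edge [p,q] (with p < q) to q − p. For instance
  ∂[4,6] = [6] − [4].
The 6×15 boundary matrix has rank 5 and Smith normal form diag(1,1,1,1,1).

The boundary map ∂_2: C_2 → C_1 maps a triangle to the signed sum of its edges. For instance
  ∂[3,4,5] = [4,5] − [3,5] + [3,4],
  ∂[1,2,5] = [2,5] − [1,5] + [1,2].
The 15×10 boundary matrix has rank 10 and Smith normal form diag(1,1,1,1,1,1,1,1,1,2).

Now H_k = ker ∂_k / im ∂_{k+1}, so:

  H_0: rank C_0 − rank ∂_1 = 6 − 5 = 1, and the invariant factors of ∂_1 are all 1, so H_0 = Z.
  H_1: rank ker ∂_1 − rank ∂_2 = (15 − 5) − 10 = 0, and ∂_2 has invariant factor 2 > 1, so H_1 = Z/2.
  H_2: rank ker ∂_2 − rank ∂_3 = (10 − 10) − 0 = 0, and there is no ∂_3, so H_2 = 0.

H_0 = Z,  H_1 = Z/2,  H_2 = 0.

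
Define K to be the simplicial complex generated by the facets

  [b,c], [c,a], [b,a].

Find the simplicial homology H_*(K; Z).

H_0 ≅ Z,  H_1 ≅ Z.

We work with the vertex ordering a < b < c. The simplices of K, each written with vertices in increasing order, are:

  0-simplices (3): a, b, c
  1-simplices (3): ab, ac, bc

so the chain groups are C_0 ≅ Z^3, C_1 ≅ Z^3.

The boundary map ∂_1: C_1 → C_0 sends each edge [p,q] (with p < q) to q − p. For instance
  ∂ac = c − a.
The resulting 3×3 matrix has rank 2, and its Smith normal form has invariant factors (1,1).

Reading off H_k = ker ∂_k / im ∂_{k+1}:

  H_0: rank C_0 − rank ∂_1 = 3 − 2 = 1, and the invariant factors of ∂_1 are all 1, so H_0 = Z.
  H_1: rank ker ∂_1 − rank ∂_2 = (3 − 2) − 0 = 1, and there is no ∂_2, so H_1 = Z.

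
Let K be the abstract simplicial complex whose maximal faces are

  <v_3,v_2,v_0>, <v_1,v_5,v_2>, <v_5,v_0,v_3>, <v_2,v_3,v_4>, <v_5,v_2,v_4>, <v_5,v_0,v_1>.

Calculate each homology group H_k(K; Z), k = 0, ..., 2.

Take the total order v_0 < v_1 < v_2 < v_3 < v_4 < v_5 on the vertex set. Then K (dimension 2) consists of the simplices:

  0-simplices (6): [v_0], [v_1], [v_2], [v_3], [v_4], [v_5]
  1-simplices (12): [v_0,v_1], [v_0,v_2], [v_0,v_3], [v_0,v_5], [v_1,v_2], [v_1,v_5], [v_2,v_3], [v_2,v_4], [v_2,v_5], [v_3,v_4], [v_3,v_5], [v_4,v_5]
  2-simplices (6): [v_0,v_1,v_5], [v_0,v_2,v_3], [v_0,v_3,v_5], [v_1,v_2,v_5], [v_2,v_3,v_4], [v_2,v_4,v_5]

giving chain groups C_0 ≅ Z^6, C_1 ≅ Z^12, C_2 ≅ Z^6.

The boundary map ∂_1: C_1 → C_0 maps an edge to its endpoints' difference, ∂[p,q] = q − p. For instance
  ∂[v_3,v_5] = [v_5] − [v_3].
As a 6×12 matrix over Z this has rank 5, with invariant factors (1,1,1,1,1).

Boundary ∂_2: C_2 → C_1 acts by ∂[p,q,r] = [q,r] − [p,r] + [p,q]. For instance
  ∂[v_0,v_2,v_3] = [v_2,v_3] − [v_0,v_3] + [v_0,v_2],
  ∂[v_1,v_2,v_5] = [v_2,v_5] − [v_1,v_5] + [v_1,v_2].
As a 12×6 matrix over Z this has rank 6, with invariant factors (1,1,1,1,1,1).

From H_k ≅ ker(∂_k) / im(∂_{k+1}) we obtain:

  H_0: rank C_0 − rank ∂_1 = 6 − 5 = 1, and the invariant factors of ∂_1 are all 1, so H_0 = Z.
  H_1: rank ker ∂_1 − rank ∂_2 = (12 − 5) − 6 = 1, and the invariant factors of ∂_2 are all 1, so H_1 = Z.
  H_2: rank ker ∂_2 − rank ∂_3 = (6 − 6) − 0 = 0, and there is no ∂_3, so H_2 = 0.

As a check, the Euler characteristic is 6 − 12 + 6 = 0, which agrees with 1 − 1 + 0 = 0.

H_0 ≅ Z,  H_1 ≅ Z,  H_2 = 0.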